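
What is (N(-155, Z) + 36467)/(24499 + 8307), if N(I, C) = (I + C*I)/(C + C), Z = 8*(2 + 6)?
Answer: 4657701/4199168 ≈ 1.1092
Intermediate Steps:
Z = 64 (Z = 8*8 = 64)
N(I, C) = (I + C*I)/(2*C) (N(I, C) = (I + C*I)/((2*C)) = (I + C*I)*(1/(2*C)) = (I + C*I)/(2*C))
(N(-155, Z) + 36467)/(24499 + 8307) = ((½)*(-155)*(1 + 64)/64 + 36467)/(24499 + 8307) = ((½)*(-155)*(1/64)*65 + 36467)/32806 = (-10075/128 + 36467)*(1/32806) = (4657701/128)*(1/32806) = 4657701/4199168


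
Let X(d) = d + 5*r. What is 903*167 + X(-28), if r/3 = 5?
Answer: 150848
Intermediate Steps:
r = 15 (r = 3*5 = 15)
X(d) = 75 + d (X(d) = d + 5*15 = d + 75 = 75 + d)
903*167 + X(-28) = 903*167 + (75 - 28) = 150801 + 47 = 150848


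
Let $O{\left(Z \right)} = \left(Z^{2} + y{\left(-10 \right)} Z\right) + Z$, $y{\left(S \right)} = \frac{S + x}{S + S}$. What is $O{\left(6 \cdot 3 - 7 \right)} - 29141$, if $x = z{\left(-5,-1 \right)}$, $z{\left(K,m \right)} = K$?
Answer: $- \frac{116003}{4} \approx -29001.0$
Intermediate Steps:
$x = -5$
$y{\left(S \right)} = \frac{-5 + S}{2 S}$ ($y{\left(S \right)} = \frac{S - 5}{S + S} = \frac{-5 + S}{2 S}$)
$O{\left(Z \right)} = Z^{2} + \frac{7 Z}{4}$ ($O{\left(Z \right)} = \left(Z^{2} + \frac{-5 - 10}{2 \left(-10\right)} Z\right) + Z = \left(Z^{2} + \frac{1}{2} \left(- \frac{1}{10}\right) \left(-15\right) Z\right) + Z = \left(Z^{2} + \frac{3 Z}{4}\right) + Z = Z^{2} + \frac{7 Z}{4}$)
$O{\left(6 \cdot 3 - 7 \right)} - 29141 = \frac{\left(6 \cdot 3 - 7\right) \left(7 + 4 \left(6 \cdot 3 - 7\right)\right)}{4} - 29141 = \frac{\left(18 - 7\right) \left(7 + 4 \left(18 - 7\right)\right)}{4} - 29141 = \frac{1}{4} \cdot 11 \left(7 + 4 \cdot 11\right) - 29141 = \frac{1}{4} \cdot 11 \left(7 + 44\right) - 29141 = \frac{1}{4} \cdot 11 \cdot 51 - 29141 = \frac{561}{4} - 29141 = - \frac{116003}{4}$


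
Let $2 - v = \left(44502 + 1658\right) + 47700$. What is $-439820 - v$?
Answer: $-345962$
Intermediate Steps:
$v = -93858$ ($v = 2 - \left(\left(44502 + 1658\right) + 47700\right) = 2 - \left(46160 + 47700\right) = 2 - 93860 = -93858$)
$-439820 - v = -439820 - -93858 = -439820 + 93858 = -345962$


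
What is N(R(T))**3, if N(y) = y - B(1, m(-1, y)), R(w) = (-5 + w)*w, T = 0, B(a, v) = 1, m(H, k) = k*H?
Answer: -1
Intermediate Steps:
m(H, k) = H*k
R(w) = w*(-5 + w)
N(y) = -1 + y (N(y) = y - 1*1 = y - 1 = -1 + y)
N(R(T))**3 = (-1 + 0*(-5 + 0))**3 = (-1 + 0*(-5))**3 = (-1 + 0)**3 = (-1)**3 = -1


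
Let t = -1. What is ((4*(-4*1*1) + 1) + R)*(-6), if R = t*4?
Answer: 114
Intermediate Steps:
R = -4 (R = -1*4 = -4)
((4*(-4*1*1) + 1) + R)*(-6) = ((4*(-4*1*1) + 1) - 4)*(-6) = ((4*(-4*1) + 1) - 4)*(-6) = ((4*(-4) + 1) - 4)*(-6) = ((-16 + 1) - 4)*(-6) = (-15 - 4)*(-6) = -19*(-6) = 114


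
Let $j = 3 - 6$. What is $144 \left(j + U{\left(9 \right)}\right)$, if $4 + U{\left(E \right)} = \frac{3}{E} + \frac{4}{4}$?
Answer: $-816$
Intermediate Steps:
$j = -3$ ($j = 3 - 6 = -3$)
$U{\left(E \right)} = -3 + \frac{3}{E}$ ($U{\left(E \right)} = -4 + \left(\frac{3}{E} + \frac{4}{4}\right) = -4 + \left(\frac{3}{E} + 4 \cdot \frac{1}{4}\right) = -4 + \left(\frac{3}{E} + 1\right) = -4 + \left(1 + \frac{3}{E}\right) = -3 + \frac{3}{E}$)
$144 \left(j + U{\left(9 \right)}\right) = 144 \left(-3 - \left(3 - \frac{3}{9}\right)\right) = 144 \left(-3 + \left(-3 + 3 \cdot \frac{1}{9}\right)\right) = 144 \left(-3 + \left(-3 + \frac{1}{3}\right)\right) = 144 \left(-3 - \frac{8}{3}\right) = 144 \left(- \frac{17}{3}\right) = -816$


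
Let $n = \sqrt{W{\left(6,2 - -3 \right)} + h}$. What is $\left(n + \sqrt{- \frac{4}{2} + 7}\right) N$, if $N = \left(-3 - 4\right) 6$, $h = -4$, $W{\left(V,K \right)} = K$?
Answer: $-42 - 42 \sqrt{5} \approx -135.91$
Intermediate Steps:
$n = 1$ ($n = \sqrt{\left(2 - -3\right) - 4} = \sqrt{\left(2 + 3\right) - 4} = \sqrt{5 - 4} = \sqrt{1} = 1$)
$N = -42$ ($N = \left(-7\right) 6 = -42$)
$\left(n + \sqrt{- \frac{4}{2} + 7}\right) N = \left(1 + \sqrt{- \frac{4}{2} + 7}\right) \left(-42\right) = \left(1 + \sqrt{\left(-4\right) \frac{1}{2} + 7}\right) \left(-42\right) = \left(1 + \sqrt{-2 + 7}\right) \left(-42\right) = \left(1 + \sqrt{5}\right) \left(-42\right) = -42 - 42 \sqrt{5}$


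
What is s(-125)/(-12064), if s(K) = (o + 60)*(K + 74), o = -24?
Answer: 459/3016 ≈ 0.15219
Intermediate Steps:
s(K) = 2664 + 36*K (s(K) = (-24 + 60)*(K + 74) = 36*(74 + K) = 2664 + 36*K)
s(-125)/(-12064) = (2664 + 36*(-125))/(-12064) = (2664 - 4500)*(-1/12064) = -1836*(-1/12064) = 459/3016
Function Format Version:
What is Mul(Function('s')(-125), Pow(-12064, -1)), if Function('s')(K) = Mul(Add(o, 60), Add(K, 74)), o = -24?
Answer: Rational(459, 3016) ≈ 0.15219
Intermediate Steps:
Function('s')(K) = Add(2664, Mul(36, K)) (Function('s')(K) = Mul(Add(-24, 60), Add(K, 74)) = Mul(36, Add(74, K)) = Add(2664, Mul(36, K)))
Mul(Function('s')(-125), Pow(-12064, -1)) = Mul(Add(2664, Mul(36, -125)), Pow(-12064, -1)) = Mul(Add(2664, -4500), Rational(-1, 12064)) = Mul(-1836, Rational(-1, 12064)) = Rational(459, 3016)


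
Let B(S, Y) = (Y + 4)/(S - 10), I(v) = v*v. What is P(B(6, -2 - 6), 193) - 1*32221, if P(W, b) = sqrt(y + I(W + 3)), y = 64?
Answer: -32221 + 4*sqrt(5) ≈ -32212.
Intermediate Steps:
I(v) = v**2
B(S, Y) = (4 + Y)/(-10 + S)
P(W, b) = sqrt(64 + (3 + W)**2) (P(W, b) = sqrt(64 + (W + 3)**2) = sqrt(64 + (3 + W)**2))
P(B(6, -2 - 6), 193) - 1*32221 = sqrt(64 + (3 + (4 + (-2 - 6))/(-10 + 6))**2) - 1*32221 = sqrt(64 + (3 + (4 - 8)/(-4))**2) - 32221 = sqrt(64 + (3 - 1/4*(-4))**2) - 32221 = sqrt(64 + (3 + 1)**2) - 32221 = sqrt(64 + 4**2) - 32221 = sqrt(64 + 16) - 32221 = sqrt(80) - 32221 = 4*sqrt(5) - 32221 = -32221 + 4*sqrt(5)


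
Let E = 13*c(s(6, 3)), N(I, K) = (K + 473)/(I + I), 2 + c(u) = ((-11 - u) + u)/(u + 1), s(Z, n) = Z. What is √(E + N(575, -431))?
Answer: 2*I*√7515802/805 ≈ 6.8112*I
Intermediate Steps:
c(u) = -2 - 11/(1 + u) (c(u) = -2 + ((-11 - u) + u)/(u + 1) = -2 - 11/(1 + u))
N(I, K) = (473 + K)/(2*I) (N(I, K) = (473 + K)/((2*I)) = (473 + K)*(1/(2*I)) = (473 + K)/(2*I))
E = -325/7 (E = 13*((-13 - 2*6)/(1 + 6)) = 13*((-13 - 12)/7) = 13*((⅐)*(-25)) = 13*(-25/7) = -325/7 ≈ -46.429)
√(E + N(575, -431)) = √(-325/7 + (½)*(473 - 431)/575) = √(-325/7 + (½)*(1/575)*42) = √(-325/7 + 21/575) = √(-186728/4025) = 2*I*√7515802/805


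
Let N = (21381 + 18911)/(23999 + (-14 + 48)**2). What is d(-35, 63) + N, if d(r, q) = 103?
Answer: 2631257/25155 ≈ 104.60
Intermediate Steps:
N = 40292/25155 (N = 40292/(23999 + 34**2) = 40292/(23999 + 1156) = 40292/25155 ≈ 1.6017)
d(-35, 63) + N = 103 + 40292/25155 = 2631257/25155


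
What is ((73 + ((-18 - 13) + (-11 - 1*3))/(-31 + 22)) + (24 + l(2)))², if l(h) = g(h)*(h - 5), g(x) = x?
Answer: 9216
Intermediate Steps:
l(h) = h*(-5 + h) (l(h) = h*(h - 5) = h*(-5 + h))
((73 + ((-18 - 13) + (-11 - 1*3))/(-31 + 22)) + (24 + l(2)))² = ((73 + ((-18 - 13) + (-11 - 1*3))/(-31 + 22)) + (24 + 2*(-5 + 2)))² = ((73 + (-31 + (-11 - 3))/(-9)) + (24 + 2*(-3)))² = ((73 + (-31 - 14)*(-⅑)) + (24 - 6))² = ((73 - 45*(-⅑)) + 18)² = ((73 + 5) + 18)² = (78 + 18)² = 96² = 9216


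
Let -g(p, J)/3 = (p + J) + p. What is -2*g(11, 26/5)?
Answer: 816/5 ≈ 163.20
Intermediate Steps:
g(p, J) = -6*p - 3*J (g(p, J) = -3*((p + J) + p) = -3*((J + p) + p) = -3*(J + 2*p) = -6*p - 3*J)
-2*g(11, 26/5) = -2*(-6*11 - 78/5) = -2*(-66 - 78/5) = -2*(-408/5) = 816/5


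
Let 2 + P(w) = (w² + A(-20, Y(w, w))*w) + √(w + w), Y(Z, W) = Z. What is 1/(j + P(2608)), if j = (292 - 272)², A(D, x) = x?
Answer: 6801863/92530680538930 - √326/46265340269465 ≈ 7.3509e-8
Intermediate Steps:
j = 400 (j = 20² = 400)
P(w) = -2 + 2*w² + √2*√w (P(w) = -2 + ((w² + w*w) + √(w + w)) = -2 + ((w² + w²) + √(2*w)) = -2 + (2*w² + √2*√w) = -2 + 2*w² + √2*√w)
1/(j + P(2608)) = 1/(400 + (-2 + 2*2608² + √2*√2608)) = 1/(400 + (-2 + 2*6801664 + √2*(4*√163))) = 1/(400 + (-2 + 13603328 + 4*√326)) = 1/(400 + (13603326 + 4*√326)) = 1/(13603726 + 4*√326)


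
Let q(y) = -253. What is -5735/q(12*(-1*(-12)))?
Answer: 5735/253 ≈ 22.668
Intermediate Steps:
-5735/q(12*(-1*(-12))) = -5735/(-253) = -5735*(-1/253) = 5735/253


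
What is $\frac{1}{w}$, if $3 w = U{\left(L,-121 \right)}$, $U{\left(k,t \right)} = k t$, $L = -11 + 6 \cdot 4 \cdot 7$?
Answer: $- \frac{3}{18997} \approx -0.00015792$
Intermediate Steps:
$L = 157$ ($L = -11 + 6 \cdot 28 = -11 + 168 = 157$)
$w = - \frac{18997}{3}$ ($w = \frac{157 \left(-121\right)}{3} = \frac{1}{3} \left(-18997\right) = - \frac{18997}{3} \approx -6332.3$)
$\frac{1}{w} = \frac{1}{- \frac{18997}{3}} = - \frac{3}{18997}$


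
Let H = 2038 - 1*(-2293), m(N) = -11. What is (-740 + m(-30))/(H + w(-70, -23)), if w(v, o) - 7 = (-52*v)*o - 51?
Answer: 751/79433 ≈ 0.0094545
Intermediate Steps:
w(v, o) = -44 - 52*o*v (w(v, o) = 7 + ((-52*v)*o - 51) = 7 + (-52*o*v - 51) = 7 + (-51 - 52*o*v) = -44 - 52*o*v)
H = 4331 (H = 2038 + 2293 = 4331)
(-740 + m(-30))/(H + w(-70, -23)) = (-740 - 11)/(4331 + (-44 - 52*(-23)*(-70))) = -751/(4331 + (-44 - 83720)) = -751/(4331 - 83764) = -751/(-79433) = -751*(-1/79433) = 751/79433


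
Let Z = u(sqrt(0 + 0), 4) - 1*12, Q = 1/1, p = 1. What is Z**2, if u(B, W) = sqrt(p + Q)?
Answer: (12 - sqrt(2))**2 ≈ 112.06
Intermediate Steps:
Q = 1
u(B, W) = sqrt(2) (u(B, W) = sqrt(1 + 1) = sqrt(2))
Z = -12 + sqrt(2) (Z = sqrt(2) - 1*12 = sqrt(2) - 12 = -12 + sqrt(2) ≈ -10.586)
Z**2 = (-12 + sqrt(2))**2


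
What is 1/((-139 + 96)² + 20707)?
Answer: 1/22556 ≈ 4.4334e-5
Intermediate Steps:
1/((-139 + 96)² + 20707) = 1/((-43)² + 20707) = 1/(1849 + 20707) = 1/22556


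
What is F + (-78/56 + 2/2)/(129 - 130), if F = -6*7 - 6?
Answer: -1333/28 ≈ -47.607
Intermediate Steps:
F = -48 (F = -42 - 6 = -48)
F + (-78/56 + 2/2)/(129 - 130) = -48 + (-78/56 + 2/2)/(129 - 130) = -48 + (-78*1/56 + 2*(½))/(-1) = -48 - (-39/28 + 1) = -48 - 1*(-11/28) = -48 + 11/28 = -1333/28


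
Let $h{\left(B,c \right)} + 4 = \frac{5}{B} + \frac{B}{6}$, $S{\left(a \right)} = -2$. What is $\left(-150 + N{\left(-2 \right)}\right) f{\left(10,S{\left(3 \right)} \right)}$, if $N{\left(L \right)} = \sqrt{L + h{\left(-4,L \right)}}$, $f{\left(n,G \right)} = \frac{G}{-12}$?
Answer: $-25 + \frac{i \sqrt{285}}{36} \approx -25.0 + 0.46894 i$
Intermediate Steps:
$f{\left(n,G \right)} = - \frac{G}{12}$ ($f{\left(n,G \right)} = G \left(- \frac{1}{12}\right) = - \frac{G}{12}$)
$h{\left(B,c \right)} = -4 + \frac{5}{B} + \frac{B}{6}$ ($h{\left(B,c \right)} = -4 + \left(\frac{5}{B} + \frac{B}{6}\right) = -4 + \frac{5}{B} + \frac{B}{6}$)
$N{\left(L \right)} = \sqrt{- \frac{71}{12} + L}$ ($N{\left(L \right)} = \sqrt{L + \left(-4 + \frac{5}{-4} + \frac{1}{6} \left(-4\right)\right)} = \sqrt{L - \frac{71}{12}} = \sqrt{- \frac{71}{12} + L}$)
$\left(-150 + N{\left(-2 \right)}\right) f{\left(10,S{\left(3 \right)} \right)} = \left(-150 + \frac{\sqrt{-213 + 36 \left(-2\right)}}{6}\right) \left(\left(- \frac{1}{12}\right) \left(-2\right)\right) = \left(-150 + \frac{\sqrt{-213 - 72}}{6}\right) \frac{1}{6} = \left(-150 + \frac{\sqrt{-285}}{6}\right) \frac{1}{6} = \left(-150 + \frac{i \sqrt{285}}{6}\right) \frac{1}{6} = -25 + \frac{i \sqrt{285}}{36}$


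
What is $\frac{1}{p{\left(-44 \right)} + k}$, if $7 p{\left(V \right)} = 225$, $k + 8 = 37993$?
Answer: $\frac{7}{266120} \approx 2.6304 \cdot 10^{-5}$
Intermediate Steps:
$k = 37985$ ($k = -8 + 37993 = 37985$)
$p{\left(V \right)} = \frac{225}{7}$ ($p{\left(V \right)} = \frac{1}{7} \cdot 225 = \frac{225}{7}$)
$\frac{1}{p{\left(-44 \right)} + k} = \frac{1}{\frac{225}{7} + 37985} = \frac{1}{\frac{266120}{7}} = \frac{7}{266120}$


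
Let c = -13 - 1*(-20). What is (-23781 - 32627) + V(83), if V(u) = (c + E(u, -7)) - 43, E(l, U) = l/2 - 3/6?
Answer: -56403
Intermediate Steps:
E(l, U) = -1/2 + l/2 (E(l, U) = l*(1/2) - 3*1/6 = l/2 - 1/2 = -1/2 + l/2)
c = 7 (c = -13 + 20 = 7)
V(u) = -73/2 + u/2 (V(u) = (7 + (-1/2 + u/2)) - 43 = (13/2 + u/2) - 43 = -73/2 + u/2)
(-23781 - 32627) + V(83) = (-23781 - 32627) + (-73/2 + (1/2)*83) = -56408 + (-73/2 + 83/2) = -56408 + 5 = -56403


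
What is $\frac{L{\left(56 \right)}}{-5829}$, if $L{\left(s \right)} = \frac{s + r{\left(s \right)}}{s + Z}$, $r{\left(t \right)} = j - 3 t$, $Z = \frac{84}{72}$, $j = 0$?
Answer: $\frac{32}{95207} \approx 0.00033611$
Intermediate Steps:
$Z = \frac{7}{6}$ ($Z = 84 \cdot \frac{1}{72} = \frac{7}{6} \approx 1.1667$)
$r{\left(t \right)} = - 3 t$ ($r{\left(t \right)} = 0 - 3 t = - 3 t$)
$L{\left(s \right)} = - \frac{2 s}{\frac{7}{6} + s}$ ($L{\left(s \right)} = \frac{s - 3 s}{s + \frac{7}{6}} = \frac{\left(-2\right) s}{\frac{7}{6} + s} = - \frac{2 s}{\frac{7}{6} + s}$)
$\frac{L{\left(56 \right)}}{-5829} = \frac{\left(-12\right) 56 \frac{1}{7 + 6 \cdot 56}}{-5829} = \left(-12\right) 56 \frac{1}{7 + 336} \left(- \frac{1}{5829}\right) = \left(-12\right) 56 \cdot \frac{1}{343} \left(- \frac{1}{5829}\right) = \left(- \frac{96}{49}\right) \left(- \frac{1}{5829}\right) = \frac{32}{95207}$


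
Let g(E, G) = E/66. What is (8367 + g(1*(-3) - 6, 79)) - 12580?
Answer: -92689/22 ≈ -4213.1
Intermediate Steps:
g(E, G) = E/66 (g(E, G) = E*(1/66) = E/66)
(8367 + g(1*(-3) - 6, 79)) - 12580 = (8367 + (1*(-3) - 6)/66) - 12580 = (8367 + (-3 - 6)/66) - 12580 = (8367 + (1/66)*(-9)) - 12580 = (8367 - 3/22) - 12580 = 184071/22 - 12580 = -92689/22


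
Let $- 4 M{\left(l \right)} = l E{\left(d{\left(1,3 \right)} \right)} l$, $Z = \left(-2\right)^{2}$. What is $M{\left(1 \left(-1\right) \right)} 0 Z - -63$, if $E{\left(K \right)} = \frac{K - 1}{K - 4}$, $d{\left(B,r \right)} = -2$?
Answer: $63$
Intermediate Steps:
$Z = 4$
$E{\left(K \right)} = \frac{-1 + K}{-4 + K}$
$M{\left(l \right)} = - \frac{l^{2}}{8}$ ($M{\left(l \right)} = - \frac{l \frac{-1 - 2}{-4 - 2} l}{4} = - \frac{l \frac{1}{-6} \left(-3\right) l}{4} = - \frac{l \left(\left(- \frac{1}{6}\right) \left(-3\right)\right) l}{4} = - \frac{l \frac{1}{2} l}{4} = - \frac{\frac{l}{2} l}{4} = - \frac{\frac{1}{2} l^{2}}{4} = - \frac{l^{2}}{8}$)
$M{\left(1 \left(-1\right) \right)} 0 Z - -63 = - \frac{\left(1 \left(-1\right)\right)^{2}}{8} \cdot 0 \cdot 4 - -63 = - \frac{\left(-1\right)^{2}}{8} \cdot 0 \cdot 4 + 63 = \left(- \frac{1}{8}\right) 1 \cdot 0 \cdot 4 + 63 = \left(- \frac{1}{8}\right) 0 \cdot 4 + 63 = 0 \cdot 4 + 63 = 0 + 63 = 63$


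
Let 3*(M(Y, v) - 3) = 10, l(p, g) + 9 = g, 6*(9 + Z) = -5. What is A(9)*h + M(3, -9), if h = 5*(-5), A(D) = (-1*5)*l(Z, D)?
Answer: 19/3 ≈ 6.3333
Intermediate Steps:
Z = -59/6 (Z = -9 + (⅙)*(-5) = -9 - ⅚ = -59/6 ≈ -9.8333)
l(p, g) = -9 + g
M(Y, v) = 19/3 (M(Y, v) = 3 + (⅓)*10 = 3 + 10/3 = 19/3)
A(D) = 45 - 5*D (A(D) = (-1*5)*(-9 + D) = -5*(-9 + D) = 45 - 5*D)
h = -25
A(9)*h + M(3, -9) = (45 - 5*9)*(-25) + 19/3 = (45 - 45)*(-25) + 19/3 = 0*(-25) + 19/3 = 0 + 19/3 = 19/3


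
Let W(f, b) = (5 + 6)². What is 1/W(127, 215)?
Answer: 1/121 ≈ 0.0082645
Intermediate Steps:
W(f, b) = 121 (W(f, b) = 11² = 121)
1/W(127, 215) = 1/121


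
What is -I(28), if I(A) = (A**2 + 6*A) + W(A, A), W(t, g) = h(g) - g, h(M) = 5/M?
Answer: -25877/28 ≈ -924.18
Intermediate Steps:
W(t, g) = -g + 5/g (W(t, g) = 5/g - g = -g + 5/g)
I(A) = A**2 + 5*A + 5/A (I(A) = (A**2 + 6*A) + (-A + 5/A) = A**2 + 5*A + 5/A)
-I(28) = -(5 + 28**2*(5 + 28))/28 = -(5 + 784*33)/28 = -(5 + 25872)/28 = -25877/28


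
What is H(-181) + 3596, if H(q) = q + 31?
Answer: 3446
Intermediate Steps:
H(q) = 31 + q
H(-181) + 3596 = (31 - 181) + 3596 = -150 + 3596 = 3446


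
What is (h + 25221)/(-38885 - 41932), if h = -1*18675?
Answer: -2182/26939 ≈ -0.080998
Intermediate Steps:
h = -18675
(h + 25221)/(-38885 - 41932) = (-18675 + 25221)/(-38885 - 41932) = 6546/(-80817) = 6546*(-1/80817) = -2182/26939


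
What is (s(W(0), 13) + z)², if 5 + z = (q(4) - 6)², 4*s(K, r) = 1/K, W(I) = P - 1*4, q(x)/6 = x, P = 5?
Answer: 1630729/16 ≈ 1.0192e+5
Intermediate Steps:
q(x) = 6*x
W(I) = 1 (W(I) = 5 - 1*4 = 5 - 4 = 1)
s(K, r) = 1/(4*K)
z = 319 (z = -5 + (6*4 - 6)² = -5 + (24 - 6)² = -5 + 18² = -5 + 324 = 319)
(s(W(0), 13) + z)² = ((¼)/1 + 319)² = ((¼)*1 + 319)² = (¼ + 319)² = (1277/4)² = 1630729/16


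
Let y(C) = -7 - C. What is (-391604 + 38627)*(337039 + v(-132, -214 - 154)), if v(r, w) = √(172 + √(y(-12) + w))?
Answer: -118967015103 - 352977*√(172 + 11*I*√3) ≈ -1.1897e+11 - 2.56e+5*I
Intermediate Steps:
v(r, w) = √(172 + √(5 + w)) (v(r, w) = √(172 + √((-7 - 1*(-12)) + w)) = √(172 + √((-7 + 12) + w)) = √(172 + √(5 + w)))
(-391604 + 38627)*(337039 + v(-132, -214 - 154)) = (-391604 + 38627)*(337039 + √(172 + √(5 + (-214 - 154)))) = -352977*(337039 + √(172 + √(5 - 368))) = -352977*(337039 + √(172 + √(-363))) = -352977*(337039 + √(172 + 11*I*√3)) = -118967015103 - 352977*√(172 + 11*I*√3)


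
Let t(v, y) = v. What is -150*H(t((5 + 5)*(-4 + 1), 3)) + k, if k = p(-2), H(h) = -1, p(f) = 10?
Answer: 160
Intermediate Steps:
k = 10
-150*H(t((5 + 5)*(-4 + 1), 3)) + k = -150*(-1) + 10 = 150 + 10 = 160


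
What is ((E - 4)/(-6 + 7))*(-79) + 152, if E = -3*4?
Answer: 1416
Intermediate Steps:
E = -12
((E - 4)/(-6 + 7))*(-79) + 152 = ((-12 - 4)/(-6 + 7))*(-79) + 152 = (-16/1)*(-79) + 152 = (1*(-16))*(-79) + 152 = -16*(-79) + 152 = 1264 + 152 = 1416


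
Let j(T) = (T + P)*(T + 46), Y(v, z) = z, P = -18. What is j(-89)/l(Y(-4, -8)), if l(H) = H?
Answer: -4601/8 ≈ -575.13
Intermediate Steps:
j(T) = (-18 + T)*(46 + T) (j(T) = (T - 18)*(T + 46) = (-18 + T)*(46 + T))
j(-89)/l(Y(-4, -8)) = (-828 + (-89)**2 + 28*(-89))/(-8) = (-828 + 7921 - 2492)*(-1/8) = 4601*(-1/8) = -4601/8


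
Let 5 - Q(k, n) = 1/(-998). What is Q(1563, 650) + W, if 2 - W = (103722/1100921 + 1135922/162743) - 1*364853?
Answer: 65238932988957960359/178808851930394 ≈ 3.6485e+5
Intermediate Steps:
W = 65368776318167457/179167186303 (W = 2 - ((103722/1100921 + 1135922/162743) - 1*364853) = 2 - ((103722*(1/1100921) + 1135922*(1/162743)) - 364853) = 2 - ((103722/1100921 + 1135922/162743) - 364853) = 2 - (1267440413608/179167186303 - 364853) = 2 - 1*(-65368417983794851/179167186303) = 2 + 65368417983794851/179167186303 = 65368776318167457/179167186303 ≈ 3.6485e+5)
Q(k, n) = 4991/998 (Q(k, n) = 5 - 1/(-998) = 5 - 1*(-1/998) = 5 + 1/998 = 4991/998)
Q(1563, 650) + W = 4991/998 + 65368776318167457/179167186303 = 65238932988957960359/178808851930394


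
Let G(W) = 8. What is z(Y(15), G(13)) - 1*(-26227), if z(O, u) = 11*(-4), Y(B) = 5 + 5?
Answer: 26183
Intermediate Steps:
Y(B) = 10
z(O, u) = -44
z(Y(15), G(13)) - 1*(-26227) = -44 - 1*(-26227) = -44 + 26227 = 26183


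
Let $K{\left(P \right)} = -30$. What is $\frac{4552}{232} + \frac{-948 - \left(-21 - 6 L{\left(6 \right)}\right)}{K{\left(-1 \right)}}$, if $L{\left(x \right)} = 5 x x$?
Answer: $\frac{4211}{290} \approx 14.521$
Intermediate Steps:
$L{\left(x \right)} = 5 x^{2}$
$\frac{4552}{232} + \frac{-948 - \left(-21 - 6 L{\left(6 \right)}\right)}{K{\left(-1 \right)}} = \frac{4552}{232} + \frac{-948 - \left(-21 - 6 \cdot 5 \cdot 6^{2}\right)}{-30} = 4552 \cdot \frac{1}{232} + \left(-948 - \left(-21 - 6 \cdot 5 \cdot 36\right)\right) \left(- \frac{1}{30}\right) = \frac{569}{29} + \left(-948 - \left(-21 - 1080\right)\right) \left(- \frac{1}{30}\right) = \frac{569}{29} + \left(-948 - -1101\right) \left(- \frac{1}{30}\right) = \frac{569}{29} + \left(-948 + 1101\right) \left(- \frac{1}{30}\right) = \frac{569}{29} + 153 \left(- \frac{1}{30}\right) = \frac{569}{29} - \frac{51}{10} = \frac{4211}{290}$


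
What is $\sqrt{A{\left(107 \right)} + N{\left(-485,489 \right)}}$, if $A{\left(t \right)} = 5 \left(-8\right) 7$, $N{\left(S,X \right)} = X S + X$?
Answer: $2 i \sqrt{59239} \approx 486.78 i$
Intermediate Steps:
$N{\left(S,X \right)} = X + S X$ ($N{\left(S,X \right)} = S X + X = X + S X$)
$A{\left(t \right)} = -280$ ($A{\left(t \right)} = \left(-40\right) 7 = -280$)
$\sqrt{A{\left(107 \right)} + N{\left(-485,489 \right)}} = \sqrt{-280 + 489 \left(1 - 485\right)} = \sqrt{-280 + 489 \left(-484\right)} = \sqrt{-280 - 236676} = \sqrt{-236956} = 2 i \sqrt{59239}$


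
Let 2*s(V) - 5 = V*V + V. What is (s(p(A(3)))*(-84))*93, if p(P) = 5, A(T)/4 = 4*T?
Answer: -136710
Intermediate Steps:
A(T) = 16*T (A(T) = 4*(4*T) = 16*T)
s(V) = 5/2 + V/2 + V**2/2 (s(V) = 5/2 + (V*V + V)/2 = 5/2 + (V**2 + V)/2 = 5/2 + (V + V**2)/2 = 5/2 + (V/2 + V**2/2) = 5/2 + V/2 + V**2/2)
(s(p(A(3)))*(-84))*93 = ((5/2 + (1/2)*5 + (1/2)*5**2)*(-84))*93 = ((5/2 + 5/2 + (1/2)*25)*(-84))*93 = ((5/2 + 5/2 + 25/2)*(-84))*93 = ((35/2)*(-84))*93 = -1470*93 = -136710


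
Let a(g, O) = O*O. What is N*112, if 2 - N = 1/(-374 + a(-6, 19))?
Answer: 3024/13 ≈ 232.62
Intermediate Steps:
a(g, O) = O**2
N = 27/13 (N = 2 - 1/(-374 + 19**2) = 2 - 1/(-374 + 361) = 2 - 1/(-13) = 2 - 1*(-1/13) = 2 + 1/13 = 27/13 ≈ 2.0769)
N*112 = (27/13)*112 = 3024/13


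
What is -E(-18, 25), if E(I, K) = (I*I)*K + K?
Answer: -8125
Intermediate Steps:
E(I, K) = K + K*I**2 (E(I, K) = I**2*K + K = K*I**2 + K = K + K*I**2)
-E(-18, 25) = -25*(1 + (-18)**2) = -25*(1 + 324) = -25*325 = -1*8125 = -8125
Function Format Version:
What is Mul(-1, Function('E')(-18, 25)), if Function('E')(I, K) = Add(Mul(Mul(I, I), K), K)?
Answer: -8125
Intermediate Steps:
Function('E')(I, K) = Add(K, Mul(K, Pow(I, 2))) (Function('E')(I, K) = Add(Mul(Pow(I, 2), K), K) = Add(Mul(K, Pow(I, 2)), K) = Add(K, Mul(K, Pow(I, 2))))
Mul(-1, Function('E')(-18, 25)) = Mul(-1, Mul(25, Add(1, Pow(-18, 2)))) = Mul(-1, Mul(25, Add(1, 324))) = Mul(-1, Mul(25, 325)) = Mul(-1, 8125) = -8125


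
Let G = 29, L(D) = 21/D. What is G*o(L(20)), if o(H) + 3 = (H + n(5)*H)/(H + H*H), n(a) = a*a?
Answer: 11513/41 ≈ 280.80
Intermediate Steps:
n(a) = a²
o(H) = -3 + 26*H/(H + H²) (o(H) = -3 + (H + 5²*H)/(H + H*H) = -3 + (H + 25*H)/(H + H²) = -3 + (26*H)/(H + H²) = -3 + 26*H/(H + H²))
G*o(L(20)) = 29*((23 - 63/20)/(1 + 21/20)) = 29*((23 - 63/20)/(1 + 21*(1/20))) = 29*((23 - 3*21/20)/(1 + 21/20)) = 29*((23 - 63/20)/(41/20)) = 29*((20/41)*(397/20)) = 29*(397/41) = 11513/41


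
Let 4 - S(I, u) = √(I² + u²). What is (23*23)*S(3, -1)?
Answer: 2116 - 529*√10 ≈ 443.16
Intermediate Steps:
S(I, u) = 4 - √(I² + u²)
(23*23)*S(3, -1) = (23*23)*(4 - √(3² + (-1)²)) = 529*(4 - √(9 + 1)) = 529*(4 - √10) = 2116 - 529*√10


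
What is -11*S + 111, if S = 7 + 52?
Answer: -538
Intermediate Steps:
S = 59
-11*S + 111 = -11*59 + 111 = -649 + 111 = -538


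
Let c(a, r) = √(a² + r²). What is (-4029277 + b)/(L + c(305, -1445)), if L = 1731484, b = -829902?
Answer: -323599641986/115309025431 + 1868915*√87242/230618050862 ≈ -2.8040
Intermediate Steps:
(-4029277 + b)/(L + c(305, -1445)) = (-4029277 - 829902)/(1731484 + √(305² + (-1445)²)) = -4859179/(1731484 + √(93025 + 2088025)) = -4859179/(1731484 + √2181050) = -4859179/(1731484 + 5*√87242)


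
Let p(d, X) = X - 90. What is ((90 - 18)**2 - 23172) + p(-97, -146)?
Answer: -18224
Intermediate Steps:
p(d, X) = -90 + X
((90 - 18)**2 - 23172) + p(-97, -146) = ((90 - 18)**2 - 23172) + (-90 - 146) = (72**2 - 23172) - 236 = (5184 - 23172) - 236 = -17988 - 236 = -18224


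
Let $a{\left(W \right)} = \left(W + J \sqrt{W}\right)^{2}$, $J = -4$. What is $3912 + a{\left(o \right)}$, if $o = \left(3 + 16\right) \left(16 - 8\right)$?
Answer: $29448 - 2432 \sqrt{38} \approx 14456.0$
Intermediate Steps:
$o = 152$ ($o = 19 \cdot 8 = 152$)
$a{\left(W \right)} = \left(W - 4 \sqrt{W}\right)^{2}$
$3912 + a{\left(o \right)} = 3912 + \left(\left(-1\right) 152 + 4 \sqrt{152}\right)^{2} = 3912 + \left(-152 + 4 \cdot 2 \sqrt{38}\right)^{2} = 3912 + \left(-152 + 8 \sqrt{38}\right)^{2}$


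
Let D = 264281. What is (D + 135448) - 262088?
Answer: 137641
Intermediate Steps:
(D + 135448) - 262088 = (264281 + 135448) - 262088 = 399729 - 262088 = 137641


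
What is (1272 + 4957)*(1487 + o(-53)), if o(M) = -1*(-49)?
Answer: 9567744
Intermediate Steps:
o(M) = 49
(1272 + 4957)*(1487 + o(-53)) = (1272 + 4957)*(1487 + 49) = 6229*1536 = 9567744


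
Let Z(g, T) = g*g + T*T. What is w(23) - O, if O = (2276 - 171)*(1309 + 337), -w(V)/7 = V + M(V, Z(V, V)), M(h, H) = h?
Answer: -3465152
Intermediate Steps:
Z(g, T) = T² + g² (Z(g, T) = g² + T² = T² + g²)
w(V) = -14*V (w(V) = -7*(V + V) = -14*V)
O = 3464830 (O = 2105*1646 = 3464830)
w(23) - O = -14*23 - 1*3464830 = -322 - 3464830 = -3465152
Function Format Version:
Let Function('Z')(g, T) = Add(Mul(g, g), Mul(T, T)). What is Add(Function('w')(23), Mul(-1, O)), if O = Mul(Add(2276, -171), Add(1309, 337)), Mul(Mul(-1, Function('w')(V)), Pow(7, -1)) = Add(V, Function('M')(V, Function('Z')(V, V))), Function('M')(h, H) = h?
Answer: -3465152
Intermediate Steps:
Function('Z')(g, T) = Add(Pow(T, 2), Pow(g, 2)) (Function('Z')(g, T) = Add(Pow(g, 2), Pow(T, 2)) = Add(Pow(T, 2), Pow(g, 2)))
Function('w')(V) = Mul(-14, V) (Function('w')(V) = Mul(-7, Add(V, V)) = Mul(-7, Mul(2, V)) = Mul(-14, V))
O = 3464830 (O = Mul(2105, 1646) = 3464830)
Add(Function('w')(23), Mul(-1, O)) = Add(Mul(-14, 23), Mul(-1, 3464830)) = Add(-322, -3464830) = -3465152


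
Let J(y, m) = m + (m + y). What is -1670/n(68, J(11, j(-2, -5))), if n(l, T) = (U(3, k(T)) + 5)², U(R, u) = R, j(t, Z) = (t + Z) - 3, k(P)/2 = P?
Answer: -835/32 ≈ -26.094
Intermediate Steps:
k(P) = 2*P
j(t, Z) = -3 + Z + t (j(t, Z) = (Z + t) - 3 = -3 + Z + t)
J(y, m) = y + 2*m
n(l, T) = 64 (n(l, T) = (3 + 5)² = 8² = 64)
-1670/n(68, J(11, j(-2, -5))) = -1670/64 = -1670*1/64 = -835/32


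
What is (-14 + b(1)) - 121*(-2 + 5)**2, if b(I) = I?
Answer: -1102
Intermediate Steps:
(-14 + b(1)) - 121*(-2 + 5)**2 = (-14 + 1) - 121*(-2 + 5)**2 = -13 - 121*3**2 = -13 - 121*9 = -13 - 1089 = -1102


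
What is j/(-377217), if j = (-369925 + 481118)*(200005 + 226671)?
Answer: -47443384468/377217 ≈ -1.2577e+5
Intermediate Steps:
j = 47443384468 (j = 111193*426676 = 47443384468)
j/(-377217) = 47443384468/(-377217) = 47443384468*(-1/377217) = -47443384468/377217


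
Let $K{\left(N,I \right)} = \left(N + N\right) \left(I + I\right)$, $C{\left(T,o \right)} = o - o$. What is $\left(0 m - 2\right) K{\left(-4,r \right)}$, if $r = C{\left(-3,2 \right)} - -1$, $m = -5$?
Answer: $32$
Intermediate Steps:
$C{\left(T,o \right)} = 0$
$r = 1$ ($r = 0 - -1 = 0 + 1 = 1$)
$K{\left(N,I \right)} = 4 I N$ ($K{\left(N,I \right)} = 2 N 2 I = 4 I N$)
$\left(0 m - 2\right) K{\left(-4,r \right)} = \left(0 \left(-5\right) - 2\right) 4 \cdot 1 \left(-4\right) = \left(0 - 2\right) \left(-16\right) = \left(-2\right) \left(-16\right) = 32$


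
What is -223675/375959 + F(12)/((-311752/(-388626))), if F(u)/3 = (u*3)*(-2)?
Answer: -29726446121/110155987 ≈ -269.86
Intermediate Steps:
F(u) = -18*u (F(u) = 3*((u*3)*(-2)) = 3*((3*u)*(-2)) = 3*(-6*u) = -18*u)
-223675/375959 + F(12)/((-311752/(-388626))) = -223675/375959 + (-18*12)/((-311752/(-388626))) = -223675*1/375959 - 216/((-311752*(-1/388626))) = -223675/375959 - 216/1172/1461 = -223675/375959 - 216*1461/1172 = -223675/375959 - 78894/293 = -29726446121/110155987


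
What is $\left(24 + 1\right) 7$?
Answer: $175$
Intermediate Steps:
$\left(24 + 1\right) 7 = 25 \cdot 7 = 175$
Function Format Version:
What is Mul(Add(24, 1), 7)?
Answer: 175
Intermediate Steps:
Mul(Add(24, 1), 7) = Mul(25, 7) = 175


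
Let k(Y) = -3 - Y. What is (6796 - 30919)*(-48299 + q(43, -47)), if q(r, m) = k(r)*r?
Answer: 1212832071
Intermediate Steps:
q(r, m) = r*(-3 - r) (q(r, m) = (-3 - r)*r = r*(-3 - r))
(6796 - 30919)*(-48299 + q(43, -47)) = (6796 - 30919)*(-48299 - 1*43*(3 + 43)) = -24123*(-48299 - 1*43*46) = -24123*(-48299 - 1978) = -24123*(-50277) = 1212832071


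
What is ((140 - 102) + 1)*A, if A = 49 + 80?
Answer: 5031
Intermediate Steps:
A = 129
((140 - 102) + 1)*A = ((140 - 102) + 1)*129 = (38 + 1)*129 = 39*129 = 5031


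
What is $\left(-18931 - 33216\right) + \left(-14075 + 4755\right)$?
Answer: $-61467$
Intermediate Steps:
$\left(-18931 - 33216\right) + \left(-14075 + 4755\right) = -52147 - 9320 = -61467$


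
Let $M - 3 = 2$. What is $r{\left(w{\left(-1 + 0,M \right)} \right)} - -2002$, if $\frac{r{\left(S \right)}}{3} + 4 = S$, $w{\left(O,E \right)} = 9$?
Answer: $2017$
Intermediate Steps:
$M = 5$ ($M = 3 + 2 = 5$)
$r{\left(S \right)} = -12 + 3 S$
$r{\left(w{\left(-1 + 0,M \right)} \right)} - -2002 = \left(-12 + 3 \cdot 9\right) - -2002 = \left(-12 + 27\right) + 2002 = 15 + 2002 = 2017$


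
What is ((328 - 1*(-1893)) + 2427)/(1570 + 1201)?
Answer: 4648/2771 ≈ 1.6774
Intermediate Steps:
((328 - 1*(-1893)) + 2427)/(1570 + 1201) = ((328 + 1893) + 2427)/2771 = (2221 + 2427)*(1/2771) = 4648*(1/2771) = 4648/2771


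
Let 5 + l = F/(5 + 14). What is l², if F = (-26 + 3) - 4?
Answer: 14884/361 ≈ 41.230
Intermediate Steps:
F = -27 (F = -23 - 4 = -27)
l = -122/19 (l = -5 - 27/(5 + 14) = -5 - 27/19 = -122/19 ≈ -6.4211)
l² = (-122/19)² = 14884/361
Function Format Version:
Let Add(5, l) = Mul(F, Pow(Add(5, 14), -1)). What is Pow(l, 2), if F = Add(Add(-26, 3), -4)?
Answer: Rational(14884, 361) ≈ 41.230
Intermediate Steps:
F = -27 (F = Add(-23, -4) = -27)
l = Rational(-122, 19) (l = Add(-5, Mul(-27, Pow(Add(5, 14), -1))) = Add(-5, Mul(-27, Pow(19, -1))) = Add(-5, Mul(-27, Rational(1, 19))) = Add(-5, Rational(-27, 19)) = Rational(-122, 19) ≈ -6.4211)
Pow(l, 2) = Pow(Rational(-122, 19), 2) = Rational(14884, 361)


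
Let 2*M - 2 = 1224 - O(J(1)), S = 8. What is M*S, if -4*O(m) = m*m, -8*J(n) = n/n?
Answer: 313857/64 ≈ 4904.0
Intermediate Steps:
J(n) = -1/8 (J(n) = -n/(8*n) = -1/8*1 = -1/8)
O(m) = -m**2/4 (O(m) = -m*m/4 = -m**2/4)
M = 313857/512 (M = 1 + (1224 - (-1)*(-1/8)**2/4)/2 = 1 + (1224 - (-1)/(4*64))/2 = 1 + (1224 - 1*(-1/256))/2 = 1 + (1224 + 1/256)/2 = 1 + (1/2)*(313345/256) = 1 + 313345/512 = 313857/512 ≈ 613.00)
M*S = (313857/512)*8 = 313857/64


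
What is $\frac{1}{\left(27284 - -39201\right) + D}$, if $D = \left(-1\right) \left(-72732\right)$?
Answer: $\frac{1}{139217} \approx 7.183 \cdot 10^{-6}$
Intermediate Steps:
$D = 72732$
$\frac{1}{\left(27284 - -39201\right) + D} = \frac{1}{\left(27284 - -39201\right) + 72732} = \frac{1}{\left(27284 + 39201\right) + 72732} = \frac{1}{66485 + 72732} = \frac{1}{139217}$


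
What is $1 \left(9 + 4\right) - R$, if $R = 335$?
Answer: $-322$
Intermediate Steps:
$1 \left(9 + 4\right) - R = 1 \left(9 + 4\right) - 335 = 1 \cdot 13 - 335 = 13 - 335 = -322$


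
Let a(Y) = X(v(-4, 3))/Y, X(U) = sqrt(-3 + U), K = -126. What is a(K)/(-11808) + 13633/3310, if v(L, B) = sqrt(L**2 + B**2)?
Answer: 13633/3310 + sqrt(2)/1487808 ≈ 4.1187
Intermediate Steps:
v(L, B) = sqrt(B**2 + L**2)
a(Y) = sqrt(2)/Y (a(Y) = sqrt(-3 + sqrt(3**2 + (-4)**2))/Y = sqrt(-3 + sqrt(9 + 16))/Y = sqrt(-3 + sqrt(25))/Y = sqrt(-3 + 5)/Y = sqrt(2)/Y)
a(K)/(-11808) + 13633/3310 = (sqrt(2)/(-126))/(-11808) + 13633/3310 = (sqrt(2)*(-1/126))*(-1/11808) + 13633*(1/3310) = -sqrt(2)/126*(-1/11808) + 13633/3310 = sqrt(2)/1487808 + 13633/3310 = 13633/3310 + sqrt(2)/1487808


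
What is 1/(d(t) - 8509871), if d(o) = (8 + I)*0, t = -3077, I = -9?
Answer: -1/8509871 ≈ -1.1751e-7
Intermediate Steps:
d(o) = 0 (d(o) = (8 - 9)*0 = -1*0 = 0)
1/(d(t) - 8509871) = 1/(0 - 8509871) = 1/(-8509871) = -1/8509871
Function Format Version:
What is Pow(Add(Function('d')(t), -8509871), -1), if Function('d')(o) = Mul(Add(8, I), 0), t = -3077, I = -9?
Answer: Rational(-1, 8509871) ≈ -1.1751e-7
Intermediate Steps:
Function('d')(o) = 0 (Function('d')(o) = Mul(Add(8, -9), 0) = Mul(-1, 0) = 0)
Pow(Add(Function('d')(t), -8509871), -1) = Pow(Add(0, -8509871), -1) = Pow(-8509871, -1) = Rational(-1, 8509871)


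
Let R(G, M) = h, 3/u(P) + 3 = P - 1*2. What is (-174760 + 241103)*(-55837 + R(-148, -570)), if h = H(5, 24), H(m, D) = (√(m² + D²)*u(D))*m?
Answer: -3704394091 + 995145*√601/19 ≈ -3.7031e+9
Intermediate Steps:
u(P) = 3/(-5 + P) (u(P) = 3/(-3 + (P - 1*2)) = 3/(-3 + (P - 2)) = 3/(-3 + (-2 + P)) = 3/(-5 + P))
H(m, D) = 3*m*√(D² + m²)/(-5 + D) (H(m, D) = (√(m² + D²)*(3/(-5 + D)))*m = (√(D² + m²)*(3/(-5 + D)))*m = (3*√(D² + m²)/(-5 + D))*m = 3*m*√(D² + m²)/(-5 + D))
h = 15*√601/19 (h = 3*5*√(24² + 5²)/(-5 + 24) = 3*5*√(576 + 25)/19 = 3*5*(1/19)*√601 = 15*√601/19 ≈ 19.354)
R(G, M) = 15*√601/19
(-174760 + 241103)*(-55837 + R(-148, -570)) = (-174760 + 241103)*(-55837 + 15*√601/19) = 66343*(-55837 + 15*√601/19) = -3704394091 + 995145*√601/19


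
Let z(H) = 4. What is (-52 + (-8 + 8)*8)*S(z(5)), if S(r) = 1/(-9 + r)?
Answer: 52/5 ≈ 10.400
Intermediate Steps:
(-52 + (-8 + 8)*8)*S(z(5)) = (-52 + (-8 + 8)*8)/(-9 + 4) = (-52 + 0*8)/(-5) = (-52 + 0)*(-1/5) = -52*(-1/5) = 52/5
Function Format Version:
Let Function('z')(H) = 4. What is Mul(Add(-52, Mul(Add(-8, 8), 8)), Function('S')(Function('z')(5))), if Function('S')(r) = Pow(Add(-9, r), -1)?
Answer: Rational(52, 5) ≈ 10.400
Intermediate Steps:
Mul(Add(-52, Mul(Add(-8, 8), 8)), Function('S')(Function('z')(5))) = Mul(Add(-52, Mul(Add(-8, 8), 8)), Pow(Add(-9, 4), -1)) = Mul(Add(-52, Mul(0, 8)), Pow(-5, -1)) = Mul(Add(-52, 0), Rational(-1, 5)) = Mul(-52, Rational(-1, 5)) = Rational(52, 5)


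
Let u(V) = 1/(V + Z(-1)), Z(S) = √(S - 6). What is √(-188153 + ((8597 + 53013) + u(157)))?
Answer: √((-19867250 - 126543*I*√7)/(157 + I*√7)) ≈ 0.e-7 - 355.73*I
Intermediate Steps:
Z(S) = √(-6 + S)
u(V) = 1/(V + I*√7) (u(V) = 1/(V + √(-6 - 1)) = 1/(V + √(-7)) = 1/(V + I*√7))
√(-188153 + ((8597 + 53013) + u(157))) = √(-188153 + ((8597 + 53013) + 1/(157 + I*√7))) = √(-188153 + (61610 + 1/(157 + I*√7))) = √(-126543 + 1/(157 + I*√7))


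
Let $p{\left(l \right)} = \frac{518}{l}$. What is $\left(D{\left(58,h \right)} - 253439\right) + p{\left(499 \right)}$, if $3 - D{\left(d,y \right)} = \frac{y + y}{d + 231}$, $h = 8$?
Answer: $- \frac{36548117278}{144211} \approx -2.5344 \cdot 10^{5}$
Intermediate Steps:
$D{\left(d,y \right)} = 3 - \frac{2 y}{231 + d}$ ($D{\left(d,y \right)} = 3 - \frac{y + y}{d + 231} = 3 - \frac{2 y}{231 + d}$)
$\left(D{\left(58,h \right)} - 253439\right) + p{\left(499 \right)} = \left(\frac{693 - 16 + 3 \cdot 58}{231 + 58} - 253439\right) + \frac{518}{499} = \left(\frac{693 - 16 + 174}{289} - 253439\right) + 518 \cdot \frac{1}{499} = \left(\frac{1}{289} \cdot 851 - 253439\right) + \frac{518}{499} = \left(\frac{851}{289} - 253439\right) + \frac{518}{499} = - \frac{73243020}{289} + \frac{518}{499} = - \frac{36548117278}{144211}$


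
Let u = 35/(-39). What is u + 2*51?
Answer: 3943/39 ≈ 101.10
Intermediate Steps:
u = -35/39 (u = 35*(-1/39) = -35/39 ≈ -0.89744)
u + 2*51 = -35/39 + 2*51 = -35/39 + 102 = 3943/39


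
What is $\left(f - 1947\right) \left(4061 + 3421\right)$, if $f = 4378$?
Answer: $18188742$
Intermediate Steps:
$\left(f - 1947\right) \left(4061 + 3421\right) = \left(4378 - 1947\right) \left(4061 + 3421\right) = 2431 \cdot 7482 = 18188742$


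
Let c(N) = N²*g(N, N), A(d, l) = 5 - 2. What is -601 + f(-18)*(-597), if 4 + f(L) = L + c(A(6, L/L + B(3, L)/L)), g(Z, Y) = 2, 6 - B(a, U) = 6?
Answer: 1787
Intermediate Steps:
B(a, U) = 0 (B(a, U) = 6 - 1*6 = 6 - 6 = 0)
A(d, l) = 3
c(N) = 2*N² (c(N) = N²*2 = 2*N²)
f(L) = 14 + L (f(L) = -4 + (L + 2*3²) = -4 + (L + 2*9) = -4 + (L + 18) = -4 + (18 + L) = 14 + L)
-601 + f(-18)*(-597) = -601 + (14 - 18)*(-597) = -601 - 4*(-597) = -601 + 2388 = 1787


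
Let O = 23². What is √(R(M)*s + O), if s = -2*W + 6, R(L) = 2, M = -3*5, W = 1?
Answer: √537 ≈ 23.173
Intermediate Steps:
M = -15
s = 4 (s = -2*1 + 6 = -2 + 6 = 4)
O = 529
√(R(M)*s + O) = √(2*4 + 529) = √(8 + 529) = √537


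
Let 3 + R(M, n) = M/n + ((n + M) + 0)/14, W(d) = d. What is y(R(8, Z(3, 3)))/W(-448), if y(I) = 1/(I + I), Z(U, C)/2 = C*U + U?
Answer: 3/1024 ≈ 0.0029297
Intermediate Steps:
Z(U, C) = 2*U + 2*C*U (Z(U, C) = 2*(C*U + U) = 2*(U + C*U) = 2*U + 2*C*U)
R(M, n) = -3 + M/14 + n/14 + M/n (R(M, n) = -3 + (M/n + ((n + M) + 0)/14) = -3 + (M/n + ((M + n) + 0)*(1/14)) = -3 + (M/n + (M + n)*(1/14)) = -3 + (M/n + (M/14 + n/14)) = -3 + (M/14 + n/14 + M/n) = -3 + M/14 + n/14 + M/n)
y(I) = 1/(2*I)
y(R(8, Z(3, 3)))/W(-448) = (1/(2*(((8 + (2*3*(1 + 3))*(-42 + 8 + 2*3*(1 + 3))/14)/((2*3*(1 + 3)))))))/(-448) = (1/(2*(((8 + (2*3*4)*(-42 + 8 + 2*3*4)/14)/((2*3*4))))))*(-1/448) = (1/(2*(((8 + (1/14)*24*(-42 + 8 + 24))/24))))*(-1/448) = (1/(2*(((8 + (1/14)*24*(-10))/24))))*(-1/448) = (1/(2*(((8 - 120/7)/24))))*(-1/448) = (1/(2*(((1/24)*(-64/7)))))*(-1/448) = (1/(2*(-8/21)))*(-1/448) = ((1/2)*(-21/8))*(-1/448) = -21/16*(-1/448) = 3/1024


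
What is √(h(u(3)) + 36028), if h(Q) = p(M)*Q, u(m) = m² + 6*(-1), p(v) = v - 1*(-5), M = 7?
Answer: 28*√46 ≈ 189.91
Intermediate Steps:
p(v) = 5 + v (p(v) = v + 5 = 5 + v)
u(m) = -6 + m² (u(m) = m² - 6 = -6 + m²)
h(Q) = 12*Q (h(Q) = (5 + 7)*Q = 12*Q)
√(h(u(3)) + 36028) = √(12*(-6 + 3²) + 36028) = √(12*(-6 + 9) + 36028) = √(12*3 + 36028) = √(36 + 36028) = √36064 = 28*√46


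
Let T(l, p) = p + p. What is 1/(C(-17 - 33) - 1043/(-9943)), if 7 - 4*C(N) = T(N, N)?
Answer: 39772/1068073 ≈ 0.037237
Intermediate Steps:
T(l, p) = 2*p
C(N) = 7/4 - N/2
1/(C(-17 - 33) - 1043/(-9943)) = 1/((7/4 - (-17 - 33)/2) - 1043/(-9943)) = 1/((7/4 - ½*(-50)) - 1043*(-1/9943)) = 1/((7/4 + 25) + 1043/9943) = 1/(107/4 + 1043/9943) = 1/(1068073/39772) = 39772/1068073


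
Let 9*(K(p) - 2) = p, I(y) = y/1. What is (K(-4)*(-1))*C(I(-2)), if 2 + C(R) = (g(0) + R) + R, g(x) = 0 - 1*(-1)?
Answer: 70/9 ≈ 7.7778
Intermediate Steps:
g(x) = 1 (g(x) = 0 + 1 = 1)
I(y) = y (I(y) = y*1 = y)
C(R) = -1 + 2*R (C(R) = -2 + ((1 + R) + R) = -2 + (1 + 2*R) = -1 + 2*R)
K(p) = 2 + p/9
(K(-4)*(-1))*C(I(-2)) = ((2 + (⅑)*(-4))*(-1))*(-1 + 2*(-2)) = ((2 - 4/9)*(-1))*(-1 - 4) = ((14/9)*(-1))*(-5) = -14/9*(-5) = 70/9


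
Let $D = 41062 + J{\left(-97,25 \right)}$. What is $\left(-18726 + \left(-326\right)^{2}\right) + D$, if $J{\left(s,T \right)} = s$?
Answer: $128515$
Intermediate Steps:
$D = 40965$ ($D = 41062 - 97 = 40965$)
$\left(-18726 + \left(-326\right)^{2}\right) + D = \left(-18726 + \left(-326\right)^{2}\right) + 40965 = \left(-18726 + 106276\right) + 40965 = 87550 + 40965 = 128515$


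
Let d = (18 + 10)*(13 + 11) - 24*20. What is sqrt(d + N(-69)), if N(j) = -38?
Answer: sqrt(154) ≈ 12.410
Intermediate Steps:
d = 192 (d = 28*24 - 480 = 672 - 480 = 192)
sqrt(d + N(-69)) = sqrt(192 - 38) = sqrt(154)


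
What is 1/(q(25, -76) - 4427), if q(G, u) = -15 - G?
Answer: -1/4467 ≈ -0.00022386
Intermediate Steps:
1/(q(25, -76) - 4427) = 1/((-15 - 1*25) - 4427) = 1/((-15 - 25) - 4427) = 1/(-40 - 4427) = 1/(-4467) = -1/4467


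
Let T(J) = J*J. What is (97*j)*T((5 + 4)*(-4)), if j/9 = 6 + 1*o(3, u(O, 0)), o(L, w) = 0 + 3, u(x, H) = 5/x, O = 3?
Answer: 10182672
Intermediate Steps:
o(L, w) = 3
j = 81 (j = 9*(6 + 1*3) = 9*(6 + 3) = 9*9 = 81)
T(J) = J²
(97*j)*T((5 + 4)*(-4)) = (97*81)*((5 + 4)*(-4))² = 7857*(9*(-4))² = 7857*(-36)² = 7857*1296 = 10182672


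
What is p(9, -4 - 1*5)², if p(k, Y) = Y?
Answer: 81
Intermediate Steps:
p(9, -4 - 1*5)² = (-4 - 1*5)² = (-4 - 5)² = (-9)² = 81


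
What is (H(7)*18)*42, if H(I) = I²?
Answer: 37044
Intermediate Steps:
(H(7)*18)*42 = (7²*18)*42 = (49*18)*42 = 882*42 = 37044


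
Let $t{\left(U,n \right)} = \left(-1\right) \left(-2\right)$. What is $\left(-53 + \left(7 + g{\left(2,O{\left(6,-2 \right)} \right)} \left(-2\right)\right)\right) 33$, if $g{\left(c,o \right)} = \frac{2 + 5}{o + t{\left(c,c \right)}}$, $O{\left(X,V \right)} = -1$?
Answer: $-1980$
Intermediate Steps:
$t{\left(U,n \right)} = 2$
$g{\left(c,o \right)} = \frac{7}{2 + o}$ ($g{\left(c,o \right)} = \frac{2 + 5}{o + 2} = \frac{7}{2 + o}$)
$\left(-53 + \left(7 + g{\left(2,O{\left(6,-2 \right)} \right)} \left(-2\right)\right)\right) 33 = \left(-53 + \left(7 + \frac{7}{2 - 1} \left(-2\right)\right)\right) 33 = \left(-53 + \left(7 + \frac{7}{1} \left(-2\right)\right)\right) 33 = \left(-53 + \left(7 + 7 \cdot 1 \left(-2\right)\right)\right) 33 = \left(-53 + \left(7 + 7 \left(-2\right)\right)\right) 33 = \left(-53 + \left(7 - 14\right)\right) 33 = \left(-53 - 7\right) 33 = \left(-60\right) 33 = -1980$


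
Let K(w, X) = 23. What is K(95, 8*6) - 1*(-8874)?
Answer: 8897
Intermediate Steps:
K(95, 8*6) - 1*(-8874) = 23 - 1*(-8874) = 23 + 8874 = 8897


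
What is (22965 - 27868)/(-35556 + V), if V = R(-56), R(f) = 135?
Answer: 4903/35421 ≈ 0.13842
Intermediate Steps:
V = 135
(22965 - 27868)/(-35556 + V) = (22965 - 27868)/(-35556 + 135) = -4903/(-35421) = -4903*(-1/35421) = 4903/35421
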